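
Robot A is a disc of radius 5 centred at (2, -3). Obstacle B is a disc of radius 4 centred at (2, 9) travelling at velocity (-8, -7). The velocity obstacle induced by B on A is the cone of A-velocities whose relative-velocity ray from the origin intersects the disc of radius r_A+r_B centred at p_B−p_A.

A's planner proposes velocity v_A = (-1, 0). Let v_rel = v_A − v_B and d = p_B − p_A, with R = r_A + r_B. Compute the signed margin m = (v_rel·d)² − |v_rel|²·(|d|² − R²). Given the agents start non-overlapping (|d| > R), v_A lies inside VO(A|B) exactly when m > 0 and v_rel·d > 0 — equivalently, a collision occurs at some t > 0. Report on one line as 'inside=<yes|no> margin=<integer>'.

d = (0, 12),  |d|² = 144;  R = 5+4 = 9,  c = 144−9² = 63
v_rel = (7, 7),  |v_rel|² = 98;  v_rel·d = (7)·(0) + (7)·(12) = 84
98·t² − 168·t + 63 = 0  ⇒  m = 84² − 98·63 = 882
m = 882 > 0,  v_rel·d = 84 > 0  ⇒  inside

inside=yes margin=882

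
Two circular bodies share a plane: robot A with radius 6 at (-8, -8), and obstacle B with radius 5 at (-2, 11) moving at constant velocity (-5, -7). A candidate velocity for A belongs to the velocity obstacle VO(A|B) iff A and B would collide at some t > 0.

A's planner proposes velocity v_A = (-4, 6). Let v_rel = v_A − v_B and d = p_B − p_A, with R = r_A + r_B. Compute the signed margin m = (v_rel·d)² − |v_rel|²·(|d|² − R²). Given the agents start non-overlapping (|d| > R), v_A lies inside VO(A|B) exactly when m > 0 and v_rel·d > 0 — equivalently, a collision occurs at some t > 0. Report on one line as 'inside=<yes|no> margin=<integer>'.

d = (6, 19),  |d|² = 397;  R = 6+5 = 11,  c = 397−11² = 276
v_rel = (1, 13),  |v_rel|² = 170;  v_rel·d = (1)·(6) + (13)·(19) = 253
170·t² − 506·t + 276 = 0  ⇒  m = 253² − 170·276 = 17089
m = 17089 > 0,  v_rel·d = 253 > 0  ⇒  inside

inside=yes margin=17089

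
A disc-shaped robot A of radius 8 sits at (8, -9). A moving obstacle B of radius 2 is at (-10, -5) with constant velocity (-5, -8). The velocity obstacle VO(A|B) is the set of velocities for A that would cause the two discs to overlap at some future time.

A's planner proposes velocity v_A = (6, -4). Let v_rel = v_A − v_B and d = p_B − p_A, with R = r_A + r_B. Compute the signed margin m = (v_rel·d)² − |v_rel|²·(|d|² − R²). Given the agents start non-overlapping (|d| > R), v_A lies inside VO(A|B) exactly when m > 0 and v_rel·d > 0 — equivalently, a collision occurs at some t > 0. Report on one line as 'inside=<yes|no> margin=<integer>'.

d = (-18, 4),  |d|² = 340;  R = 8+2 = 10,  c = 340−10² = 240
v_rel = (11, 4),  |v_rel|² = 137;  v_rel·d = (11)·(-18) + (4)·(4) = -182
137·t² + 364·t + 240 = 0  ⇒  m = (-182)² − 137·240 = 244
m = 244 > 0,  v_rel·d = -182 < 0  ⇒  outside

inside=no margin=244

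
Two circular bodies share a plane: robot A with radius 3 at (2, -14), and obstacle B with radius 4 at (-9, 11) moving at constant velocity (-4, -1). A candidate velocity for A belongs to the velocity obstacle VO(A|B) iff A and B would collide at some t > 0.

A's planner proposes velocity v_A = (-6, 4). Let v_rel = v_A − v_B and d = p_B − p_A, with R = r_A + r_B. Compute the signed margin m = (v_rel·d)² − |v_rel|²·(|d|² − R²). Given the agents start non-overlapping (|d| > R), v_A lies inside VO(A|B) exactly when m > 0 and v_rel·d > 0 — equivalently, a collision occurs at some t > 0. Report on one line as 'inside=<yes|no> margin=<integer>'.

d = (-11, 25),  |d|² = 746;  R = 3+4 = 7,  c = 746−7² = 697
v_rel = (-2, 5),  |v_rel|² = 29;  v_rel·d = (-2)·(-11) + (5)·(25) = 147
29·t² − 294·t + 697 = 0  ⇒  m = 147² − 29·697 = 1396
m = 1396 > 0,  v_rel·d = 147 > 0  ⇒  inside

inside=yes margin=1396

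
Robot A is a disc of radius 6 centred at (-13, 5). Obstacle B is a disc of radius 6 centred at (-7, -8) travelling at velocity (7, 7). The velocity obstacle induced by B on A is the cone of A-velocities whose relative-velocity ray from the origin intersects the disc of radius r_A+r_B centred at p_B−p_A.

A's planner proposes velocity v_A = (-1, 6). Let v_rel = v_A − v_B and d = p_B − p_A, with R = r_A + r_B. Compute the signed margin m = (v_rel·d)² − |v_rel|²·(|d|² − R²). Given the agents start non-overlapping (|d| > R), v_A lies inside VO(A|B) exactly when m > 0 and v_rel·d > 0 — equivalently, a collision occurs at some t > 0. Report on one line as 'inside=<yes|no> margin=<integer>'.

d = (6, -13),  |d|² = 205;  R = 6+6 = 12,  c = 205−12² = 61
v_rel = (-8, -1),  |v_rel|² = 65;  v_rel·d = (-8)·(6) + (-1)·(-13) = -35
65·t² + 70·t + 61 = 0  ⇒  m = (-35)² − 65·61 = -2740
m = -2740 < 0,  v_rel·d = -35 < 0  ⇒  outside

inside=no margin=-2740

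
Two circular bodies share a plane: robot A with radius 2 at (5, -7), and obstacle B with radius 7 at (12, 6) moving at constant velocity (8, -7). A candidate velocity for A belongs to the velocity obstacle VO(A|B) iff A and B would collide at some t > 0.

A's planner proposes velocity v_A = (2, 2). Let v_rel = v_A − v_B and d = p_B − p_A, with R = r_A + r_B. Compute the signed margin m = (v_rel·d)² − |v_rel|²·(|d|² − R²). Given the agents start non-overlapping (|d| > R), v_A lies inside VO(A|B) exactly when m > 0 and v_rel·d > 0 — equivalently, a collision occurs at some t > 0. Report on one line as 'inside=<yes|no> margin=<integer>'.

d = (7, 13),  |d|² = 218;  R = 2+7 = 9,  c = 218−9² = 137
v_rel = (-6, 9),  |v_rel|² = 117;  v_rel·d = (-6)·(7) + (9)·(13) = 75
117·t² − 150·t + 137 = 0  ⇒  m = 75² − 117·137 = -10404
m = -10404 < 0,  v_rel·d = 75 > 0  ⇒  outside

inside=no margin=-10404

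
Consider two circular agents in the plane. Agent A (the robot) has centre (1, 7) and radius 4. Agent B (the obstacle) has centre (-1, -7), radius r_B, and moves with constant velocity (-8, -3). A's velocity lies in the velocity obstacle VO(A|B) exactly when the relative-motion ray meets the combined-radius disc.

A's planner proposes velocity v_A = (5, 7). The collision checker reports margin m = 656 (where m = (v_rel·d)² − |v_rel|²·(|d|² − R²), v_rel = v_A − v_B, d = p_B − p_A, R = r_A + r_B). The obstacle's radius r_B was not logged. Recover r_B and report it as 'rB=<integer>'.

m = 656
d = (-2, -14);  v_rel = (13, 10),  |v_rel|² = 269
v_rel×d = (13)·(-14) − (10)·(-2) = -162
since m = R²·269 − (-162)²:  R² = (26244 + 656) / 269 = 100
R = √100 = 10  ⇒  r_B = 10 − 4 = 6

rB=6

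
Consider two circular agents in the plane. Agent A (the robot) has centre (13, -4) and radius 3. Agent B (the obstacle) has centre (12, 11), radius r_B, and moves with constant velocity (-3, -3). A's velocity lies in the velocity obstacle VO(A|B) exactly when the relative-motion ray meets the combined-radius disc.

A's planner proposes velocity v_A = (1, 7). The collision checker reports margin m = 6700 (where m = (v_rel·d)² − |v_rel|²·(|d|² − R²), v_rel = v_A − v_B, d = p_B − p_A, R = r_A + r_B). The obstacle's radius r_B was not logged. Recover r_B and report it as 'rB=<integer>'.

m = 6700
d = (-1, 15);  v_rel = (4, 10),  |v_rel|² = 116
v_rel×d = (4)·(15) − (10)·(-1) = 70
since m = R²·116 − 70²:  R² = (4900 + 6700) / 116 = 100
R = √100 = 10  ⇒  r_B = 10 − 3 = 7

rB=7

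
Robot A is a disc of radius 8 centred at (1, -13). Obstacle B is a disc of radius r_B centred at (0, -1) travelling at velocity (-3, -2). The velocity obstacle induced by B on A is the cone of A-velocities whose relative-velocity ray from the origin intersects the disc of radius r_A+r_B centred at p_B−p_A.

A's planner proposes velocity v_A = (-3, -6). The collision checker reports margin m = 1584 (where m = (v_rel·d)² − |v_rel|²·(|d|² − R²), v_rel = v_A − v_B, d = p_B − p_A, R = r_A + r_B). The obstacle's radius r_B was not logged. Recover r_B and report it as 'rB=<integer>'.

m = 1584
d = (-1, 12);  v_rel = (0, -4),  |v_rel|² = 16
v_rel×d = (0)·(12) − (-4)·(-1) = -4
since m = R²·16 − (-4)²:  R² = (16 + 1584) / 16 = 100
R = √100 = 10  ⇒  r_B = 10 − 8 = 2

rB=2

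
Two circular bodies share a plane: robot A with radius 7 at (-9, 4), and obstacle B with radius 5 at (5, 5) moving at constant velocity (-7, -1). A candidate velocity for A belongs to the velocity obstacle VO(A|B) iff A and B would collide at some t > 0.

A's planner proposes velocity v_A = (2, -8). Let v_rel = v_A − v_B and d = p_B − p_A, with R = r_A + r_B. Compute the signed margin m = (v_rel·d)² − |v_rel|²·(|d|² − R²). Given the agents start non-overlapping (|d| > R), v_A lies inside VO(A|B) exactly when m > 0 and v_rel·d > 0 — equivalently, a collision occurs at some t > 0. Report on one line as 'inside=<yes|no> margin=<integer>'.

d = (14, 1),  |d|² = 197;  R = 7+5 = 12,  c = 197−12² = 53
v_rel = (9, -7),  |v_rel|² = 130;  v_rel·d = (9)·(14) + (-7)·(1) = 119
130·t² − 238·t + 53 = 0  ⇒  m = 119² − 130·53 = 7271
m = 7271 > 0,  v_rel·d = 119 > 0  ⇒  inside

inside=yes margin=7271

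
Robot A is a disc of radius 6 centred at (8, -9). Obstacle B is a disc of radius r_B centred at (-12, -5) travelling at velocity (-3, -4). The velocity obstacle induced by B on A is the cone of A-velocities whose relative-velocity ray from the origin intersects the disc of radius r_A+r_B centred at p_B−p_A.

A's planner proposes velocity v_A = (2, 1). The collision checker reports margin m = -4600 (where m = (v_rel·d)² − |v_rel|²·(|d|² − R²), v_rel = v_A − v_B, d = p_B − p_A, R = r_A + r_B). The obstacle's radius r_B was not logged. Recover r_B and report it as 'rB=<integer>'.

m = -4600
d = (-20, 4);  v_rel = (5, 5),  |v_rel|² = 50
v_rel×d = (5)·(4) − (5)·(-20) = 120
since m = R²·50 − 120²:  R² = (14400 + -4600) / 50 = 196
R = √196 = 14  ⇒  r_B = 14 − 6 = 8

rB=8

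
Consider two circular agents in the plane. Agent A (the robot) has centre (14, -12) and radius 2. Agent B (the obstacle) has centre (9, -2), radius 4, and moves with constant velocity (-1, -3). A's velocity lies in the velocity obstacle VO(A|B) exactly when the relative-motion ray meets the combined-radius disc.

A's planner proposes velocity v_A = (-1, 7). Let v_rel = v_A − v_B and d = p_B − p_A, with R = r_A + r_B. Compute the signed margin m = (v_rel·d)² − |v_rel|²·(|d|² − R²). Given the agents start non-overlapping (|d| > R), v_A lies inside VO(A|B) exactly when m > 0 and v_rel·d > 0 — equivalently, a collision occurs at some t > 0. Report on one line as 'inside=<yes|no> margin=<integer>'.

d = (-5, 10),  |d|² = 125;  R = 2+4 = 6,  c = 125−6² = 89
v_rel = (0, 10),  |v_rel|² = 100;  v_rel·d = (0)·(-5) + (10)·(10) = 100
100·t² − 200·t + 89 = 0  ⇒  m = 100² − 100·89 = 1100
m = 1100 > 0,  v_rel·d = 100 > 0  ⇒  inside

inside=yes margin=1100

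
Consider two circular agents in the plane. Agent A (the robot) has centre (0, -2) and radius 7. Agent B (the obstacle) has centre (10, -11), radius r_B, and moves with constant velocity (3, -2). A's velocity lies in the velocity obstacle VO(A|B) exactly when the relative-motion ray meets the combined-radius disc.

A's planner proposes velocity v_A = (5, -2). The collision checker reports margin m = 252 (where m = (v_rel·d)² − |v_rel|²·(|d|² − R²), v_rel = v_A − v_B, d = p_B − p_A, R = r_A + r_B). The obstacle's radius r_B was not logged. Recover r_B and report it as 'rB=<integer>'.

m = 252
d = (10, -9);  v_rel = (2, 0),  |v_rel|² = 4
v_rel×d = (2)·(-9) − (0)·(10) = -18
since m = R²·4 − (-18)²:  R² = (324 + 252) / 4 = 144
R = √144 = 12  ⇒  r_B = 12 − 7 = 5

rB=5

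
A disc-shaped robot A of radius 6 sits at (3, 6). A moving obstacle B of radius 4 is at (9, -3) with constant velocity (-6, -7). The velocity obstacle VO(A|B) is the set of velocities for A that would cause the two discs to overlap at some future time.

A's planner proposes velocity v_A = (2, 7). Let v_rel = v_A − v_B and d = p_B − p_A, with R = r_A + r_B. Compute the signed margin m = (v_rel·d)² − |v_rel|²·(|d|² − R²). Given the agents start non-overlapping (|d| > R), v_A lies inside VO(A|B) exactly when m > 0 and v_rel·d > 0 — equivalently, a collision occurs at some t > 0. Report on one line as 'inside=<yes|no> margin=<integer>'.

d = (6, -9),  |d|² = 117;  R = 6+4 = 10,  c = 117−10² = 17
v_rel = (8, 14),  |v_rel|² = 260;  v_rel·d = (8)·(6) + (14)·(-9) = -78
260·t² + 156·t + 17 = 0  ⇒  m = (-78)² − 260·17 = 1664
m = 1664 > 0,  v_rel·d = -78 < 0  ⇒  outside

inside=no margin=1664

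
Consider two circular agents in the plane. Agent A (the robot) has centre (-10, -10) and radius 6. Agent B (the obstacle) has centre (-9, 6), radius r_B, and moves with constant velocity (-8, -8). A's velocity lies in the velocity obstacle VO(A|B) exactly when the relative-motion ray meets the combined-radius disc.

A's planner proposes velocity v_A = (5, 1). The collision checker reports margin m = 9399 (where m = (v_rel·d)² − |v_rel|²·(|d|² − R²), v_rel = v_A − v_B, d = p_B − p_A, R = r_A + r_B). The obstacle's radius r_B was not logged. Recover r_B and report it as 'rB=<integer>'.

m = 9399
d = (1, 16);  v_rel = (13, 9),  |v_rel|² = 250
v_rel×d = (13)·(16) − (9)·(1) = 199
since m = R²·250 − 199²:  R² = (39601 + 9399) / 250 = 196
R = √196 = 14  ⇒  r_B = 14 − 6 = 8

rB=8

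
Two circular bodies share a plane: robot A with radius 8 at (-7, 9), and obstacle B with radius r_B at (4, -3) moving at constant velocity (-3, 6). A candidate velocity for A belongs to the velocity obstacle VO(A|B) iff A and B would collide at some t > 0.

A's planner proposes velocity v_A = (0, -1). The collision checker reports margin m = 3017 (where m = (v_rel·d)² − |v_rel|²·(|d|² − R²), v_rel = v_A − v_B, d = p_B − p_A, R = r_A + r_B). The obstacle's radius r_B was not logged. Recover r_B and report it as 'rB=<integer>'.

m = 3017
d = (11, -12);  v_rel = (3, -7),  |v_rel|² = 58
v_rel×d = (3)·(-12) − (-7)·(11) = 41
since m = R²·58 − 41²:  R² = (1681 + 3017) / 58 = 81
R = √81 = 9  ⇒  r_B = 9 − 8 = 1

rB=1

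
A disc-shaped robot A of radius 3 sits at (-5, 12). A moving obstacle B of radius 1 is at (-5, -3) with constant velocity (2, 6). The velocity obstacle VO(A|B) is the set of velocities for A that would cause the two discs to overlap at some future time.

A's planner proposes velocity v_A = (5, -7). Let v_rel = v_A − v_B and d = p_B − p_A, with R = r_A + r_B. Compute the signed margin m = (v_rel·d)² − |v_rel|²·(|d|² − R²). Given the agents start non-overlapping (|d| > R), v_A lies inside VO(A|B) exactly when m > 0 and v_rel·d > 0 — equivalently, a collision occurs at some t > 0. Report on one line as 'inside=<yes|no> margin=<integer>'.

d = (0, -15),  |d|² = 225;  R = 3+1 = 4,  c = 225−4² = 209
v_rel = (3, -13),  |v_rel|² = 178;  v_rel·d = (3)·(0) + (-13)·(-15) = 195
178·t² − 390·t + 209 = 0  ⇒  m = 195² − 178·209 = 823
m = 823 > 0,  v_rel·d = 195 > 0  ⇒  inside

inside=yes margin=823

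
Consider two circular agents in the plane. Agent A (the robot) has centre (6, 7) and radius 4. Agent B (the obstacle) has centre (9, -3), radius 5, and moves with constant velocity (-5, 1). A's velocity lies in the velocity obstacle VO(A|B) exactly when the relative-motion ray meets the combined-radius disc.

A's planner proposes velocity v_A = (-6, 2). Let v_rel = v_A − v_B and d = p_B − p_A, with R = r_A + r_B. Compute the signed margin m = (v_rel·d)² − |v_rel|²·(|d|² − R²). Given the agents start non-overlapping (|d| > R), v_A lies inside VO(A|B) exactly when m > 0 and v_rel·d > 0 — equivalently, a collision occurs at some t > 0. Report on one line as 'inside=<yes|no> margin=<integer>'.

d = (3, -10),  |d|² = 109;  R = 4+5 = 9,  c = 109−9² = 28
v_rel = (-1, 1),  |v_rel|² = 2;  v_rel·d = (-1)·(3) + (1)·(-10) = -13
2·t² + 26·t + 28 = 0  ⇒  m = (-13)² − 2·28 = 113
m = 113 > 0,  v_rel·d = -13 < 0  ⇒  outside

inside=no margin=113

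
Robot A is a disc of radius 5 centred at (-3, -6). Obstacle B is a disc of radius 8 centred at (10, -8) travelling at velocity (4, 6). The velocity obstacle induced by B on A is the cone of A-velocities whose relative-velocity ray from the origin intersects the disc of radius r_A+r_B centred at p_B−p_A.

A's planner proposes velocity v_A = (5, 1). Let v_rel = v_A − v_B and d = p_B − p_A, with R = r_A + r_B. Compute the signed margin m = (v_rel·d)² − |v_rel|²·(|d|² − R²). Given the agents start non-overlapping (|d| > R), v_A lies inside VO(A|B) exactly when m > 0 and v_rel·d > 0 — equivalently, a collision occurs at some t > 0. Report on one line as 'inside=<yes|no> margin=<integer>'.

d = (13, -2),  |d|² = 173;  R = 5+8 = 13,  c = 173−13² = 4
v_rel = (1, -5),  |v_rel|² = 26;  v_rel·d = (1)·(13) + (-5)·(-2) = 23
26·t² − 46·t + 4 = 0  ⇒  m = 23² − 26·4 = 425
m = 425 > 0,  v_rel·d = 23 > 0  ⇒  inside

inside=yes margin=425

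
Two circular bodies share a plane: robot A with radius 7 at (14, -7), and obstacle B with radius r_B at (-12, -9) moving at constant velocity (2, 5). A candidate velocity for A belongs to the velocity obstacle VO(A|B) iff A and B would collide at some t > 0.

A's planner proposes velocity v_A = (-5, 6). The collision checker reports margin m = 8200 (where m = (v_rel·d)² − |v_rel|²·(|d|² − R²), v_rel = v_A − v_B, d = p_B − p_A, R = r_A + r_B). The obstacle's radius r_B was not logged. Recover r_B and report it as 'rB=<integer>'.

m = 8200
d = (-26, -2);  v_rel = (-7, 1),  |v_rel|² = 50
v_rel×d = (-7)·(-2) − (1)·(-26) = 40
since m = R²·50 − 40²:  R² = (1600 + 8200) / 50 = 196
R = √196 = 14  ⇒  r_B = 14 − 7 = 7

rB=7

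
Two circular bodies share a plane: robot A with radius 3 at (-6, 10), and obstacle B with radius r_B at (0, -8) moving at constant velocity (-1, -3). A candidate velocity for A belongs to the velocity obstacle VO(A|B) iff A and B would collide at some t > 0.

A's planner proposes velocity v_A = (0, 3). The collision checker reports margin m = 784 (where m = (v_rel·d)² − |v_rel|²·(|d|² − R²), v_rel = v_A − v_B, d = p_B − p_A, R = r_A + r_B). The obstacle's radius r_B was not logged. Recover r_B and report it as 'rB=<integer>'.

m = 784
d = (6, -18);  v_rel = (1, 6),  |v_rel|² = 37
v_rel×d = (1)·(-18) − (6)·(6) = -54
since m = R²·37 − (-54)²:  R² = (2916 + 784) / 37 = 100
R = √100 = 10  ⇒  r_B = 10 − 3 = 7

rB=7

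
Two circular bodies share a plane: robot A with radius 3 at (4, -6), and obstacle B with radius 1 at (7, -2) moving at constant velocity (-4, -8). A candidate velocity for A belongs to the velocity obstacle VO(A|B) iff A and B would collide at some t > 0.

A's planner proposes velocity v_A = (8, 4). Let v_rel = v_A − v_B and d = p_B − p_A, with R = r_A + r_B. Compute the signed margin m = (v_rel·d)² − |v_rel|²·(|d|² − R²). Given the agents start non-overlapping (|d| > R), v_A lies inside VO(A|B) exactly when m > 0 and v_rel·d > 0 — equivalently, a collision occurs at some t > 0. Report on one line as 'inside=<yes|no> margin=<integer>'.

d = (3, 4),  |d|² = 25;  R = 3+1 = 4,  c = 25−4² = 9
v_rel = (12, 12),  |v_rel|² = 288;  v_rel·d = (12)·(3) + (12)·(4) = 84
288·t² − 168·t + 9 = 0  ⇒  m = 84² − 288·9 = 4464
m = 4464 > 0,  v_rel·d = 84 > 0  ⇒  inside

inside=yes margin=4464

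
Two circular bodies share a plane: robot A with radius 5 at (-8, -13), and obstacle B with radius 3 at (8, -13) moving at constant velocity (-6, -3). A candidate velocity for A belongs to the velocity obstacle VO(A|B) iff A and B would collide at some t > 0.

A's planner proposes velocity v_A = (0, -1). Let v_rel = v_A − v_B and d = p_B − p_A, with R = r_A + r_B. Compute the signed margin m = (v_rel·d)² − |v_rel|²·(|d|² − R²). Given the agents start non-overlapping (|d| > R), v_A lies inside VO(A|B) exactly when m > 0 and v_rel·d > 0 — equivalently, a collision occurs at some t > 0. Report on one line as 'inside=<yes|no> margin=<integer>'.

d = (16, 0),  |d|² = 256;  R = 5+3 = 8,  c = 256−8² = 192
v_rel = (6, 2),  |v_rel|² = 40;  v_rel·d = (6)·(16) + (2)·(0) = 96
40·t² − 192·t + 192 = 0  ⇒  m = 96² − 40·192 = 1536
m = 1536 > 0,  v_rel·d = 96 > 0  ⇒  inside

inside=yes margin=1536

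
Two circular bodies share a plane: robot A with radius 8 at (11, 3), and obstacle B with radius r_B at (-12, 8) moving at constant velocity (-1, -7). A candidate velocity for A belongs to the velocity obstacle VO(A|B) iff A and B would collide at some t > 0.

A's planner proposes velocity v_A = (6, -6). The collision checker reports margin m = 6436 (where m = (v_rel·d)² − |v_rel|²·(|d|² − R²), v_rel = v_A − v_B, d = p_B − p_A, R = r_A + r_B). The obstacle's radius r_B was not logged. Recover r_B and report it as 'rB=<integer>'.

m = 6436
d = (-23, 5);  v_rel = (7, 1),  |v_rel|² = 50
v_rel×d = (7)·(5) − (1)·(-23) = 58
since m = R²·50 − 58²:  R² = (3364 + 6436) / 50 = 196
R = √196 = 14  ⇒  r_B = 14 − 8 = 6

rB=6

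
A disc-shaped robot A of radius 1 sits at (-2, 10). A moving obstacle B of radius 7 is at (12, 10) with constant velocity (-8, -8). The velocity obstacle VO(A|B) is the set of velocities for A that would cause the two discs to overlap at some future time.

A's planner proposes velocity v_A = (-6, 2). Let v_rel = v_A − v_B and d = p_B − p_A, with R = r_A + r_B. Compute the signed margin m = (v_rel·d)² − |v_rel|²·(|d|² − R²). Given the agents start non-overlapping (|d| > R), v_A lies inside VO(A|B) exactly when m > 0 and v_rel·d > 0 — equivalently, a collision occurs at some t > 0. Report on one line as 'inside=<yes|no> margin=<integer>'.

d = (14, 0),  |d|² = 196;  R = 1+7 = 8,  c = 196−8² = 132
v_rel = (2, 10),  |v_rel|² = 104;  v_rel·d = (2)·(14) + (10)·(0) = 28
104·t² − 56·t + 132 = 0  ⇒  m = 28² − 104·132 = -12944
m = -12944 < 0,  v_rel·d = 28 > 0  ⇒  outside

inside=no margin=-12944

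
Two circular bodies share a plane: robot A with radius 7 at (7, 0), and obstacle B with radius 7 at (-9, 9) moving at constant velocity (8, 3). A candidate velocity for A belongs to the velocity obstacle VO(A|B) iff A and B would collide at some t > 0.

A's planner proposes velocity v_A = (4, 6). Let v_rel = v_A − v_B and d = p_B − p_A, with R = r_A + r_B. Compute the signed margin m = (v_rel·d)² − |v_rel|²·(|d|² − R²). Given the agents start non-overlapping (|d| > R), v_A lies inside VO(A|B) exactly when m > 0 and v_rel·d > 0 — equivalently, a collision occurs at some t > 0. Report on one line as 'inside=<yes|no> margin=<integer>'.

d = (-16, 9),  |d|² = 337;  R = 7+7 = 14,  c = 337−14² = 141
v_rel = (-4, 3),  |v_rel|² = 25;  v_rel·d = (-4)·(-16) + (3)·(9) = 91
25·t² − 182·t + 141 = 0  ⇒  m = 91² − 25·141 = 4756
m = 4756 > 0,  v_rel·d = 91 > 0  ⇒  inside

inside=yes margin=4756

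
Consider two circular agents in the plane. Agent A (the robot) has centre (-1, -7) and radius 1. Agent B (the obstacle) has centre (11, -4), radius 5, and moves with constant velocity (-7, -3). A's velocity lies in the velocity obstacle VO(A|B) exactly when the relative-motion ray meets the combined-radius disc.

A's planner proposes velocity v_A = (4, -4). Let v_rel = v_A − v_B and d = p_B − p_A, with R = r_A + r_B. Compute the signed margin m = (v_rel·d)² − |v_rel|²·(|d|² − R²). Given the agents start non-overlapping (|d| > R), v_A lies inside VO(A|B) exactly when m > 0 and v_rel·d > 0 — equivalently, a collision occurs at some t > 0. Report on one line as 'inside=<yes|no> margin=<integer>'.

d = (12, 3),  |d|² = 153;  R = 1+5 = 6,  c = 153−6² = 117
v_rel = (11, -1),  |v_rel|² = 122;  v_rel·d = (11)·(12) + (-1)·(3) = 129
122·t² − 258·t + 117 = 0  ⇒  m = 129² − 122·117 = 2367
m = 2367 > 0,  v_rel·d = 129 > 0  ⇒  inside

inside=yes margin=2367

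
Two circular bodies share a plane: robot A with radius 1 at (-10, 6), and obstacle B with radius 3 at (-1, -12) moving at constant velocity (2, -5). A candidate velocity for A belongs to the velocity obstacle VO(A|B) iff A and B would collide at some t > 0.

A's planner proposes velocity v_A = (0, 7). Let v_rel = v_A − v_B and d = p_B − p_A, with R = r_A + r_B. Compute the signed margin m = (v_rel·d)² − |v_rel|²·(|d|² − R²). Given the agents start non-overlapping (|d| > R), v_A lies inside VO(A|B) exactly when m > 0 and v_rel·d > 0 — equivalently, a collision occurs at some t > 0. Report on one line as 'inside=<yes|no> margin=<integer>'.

d = (9, -18),  |d|² = 405;  R = 1+3 = 4,  c = 405−4² = 389
v_rel = (-2, 12),  |v_rel|² = 148;  v_rel·d = (-2)·(9) + (12)·(-18) = -234
148·t² + 468·t + 389 = 0  ⇒  m = (-234)² − 148·389 = -2816
m = -2816 < 0,  v_rel·d = -234 < 0  ⇒  outside

inside=no margin=-2816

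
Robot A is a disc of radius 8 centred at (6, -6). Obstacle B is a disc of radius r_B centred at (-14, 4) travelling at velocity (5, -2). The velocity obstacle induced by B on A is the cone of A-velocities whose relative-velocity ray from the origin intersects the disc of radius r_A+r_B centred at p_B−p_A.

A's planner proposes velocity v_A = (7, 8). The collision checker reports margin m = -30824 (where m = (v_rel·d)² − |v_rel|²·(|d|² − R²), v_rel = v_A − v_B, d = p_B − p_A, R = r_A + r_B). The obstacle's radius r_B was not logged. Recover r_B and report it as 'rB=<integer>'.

m = -30824
d = (-20, 10);  v_rel = (2, 10),  |v_rel|² = 104
v_rel×d = (2)·(10) − (10)·(-20) = 220
since m = R²·104 − 220²:  R² = (48400 + -30824) / 104 = 169
R = √169 = 13  ⇒  r_B = 13 − 8 = 5

rB=5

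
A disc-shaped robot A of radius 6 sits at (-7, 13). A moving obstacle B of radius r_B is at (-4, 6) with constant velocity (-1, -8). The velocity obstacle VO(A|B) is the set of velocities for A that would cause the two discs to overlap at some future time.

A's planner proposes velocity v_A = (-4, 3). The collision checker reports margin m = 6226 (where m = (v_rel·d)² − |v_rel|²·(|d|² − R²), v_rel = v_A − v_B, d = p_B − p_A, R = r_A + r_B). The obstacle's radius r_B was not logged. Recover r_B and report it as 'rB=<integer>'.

m = 6226
d = (3, -7);  v_rel = (-3, 11),  |v_rel|² = 130
v_rel×d = (-3)·(-7) − (11)·(3) = -12
since m = R²·130 − (-12)²:  R² = (144 + 6226) / 130 = 49
R = √49 = 7  ⇒  r_B = 7 − 6 = 1

rB=1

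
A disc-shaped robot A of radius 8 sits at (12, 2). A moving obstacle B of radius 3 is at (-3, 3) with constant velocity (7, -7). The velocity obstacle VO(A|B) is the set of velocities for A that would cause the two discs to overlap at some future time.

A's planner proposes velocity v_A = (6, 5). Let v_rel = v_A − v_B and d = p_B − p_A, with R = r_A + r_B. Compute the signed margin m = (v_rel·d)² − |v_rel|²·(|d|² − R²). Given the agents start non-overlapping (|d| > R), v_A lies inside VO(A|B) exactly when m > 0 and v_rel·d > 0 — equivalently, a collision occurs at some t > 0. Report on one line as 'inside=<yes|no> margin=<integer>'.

d = (-15, 1),  |d|² = 226;  R = 8+3 = 11,  c = 226−11² = 105
v_rel = (-1, 12),  |v_rel|² = 145;  v_rel·d = (-1)·(-15) + (12)·(1) = 27
145·t² − 54·t + 105 = 0  ⇒  m = 27² − 145·105 = -14496
m = -14496 < 0,  v_rel·d = 27 > 0  ⇒  outside

inside=no margin=-14496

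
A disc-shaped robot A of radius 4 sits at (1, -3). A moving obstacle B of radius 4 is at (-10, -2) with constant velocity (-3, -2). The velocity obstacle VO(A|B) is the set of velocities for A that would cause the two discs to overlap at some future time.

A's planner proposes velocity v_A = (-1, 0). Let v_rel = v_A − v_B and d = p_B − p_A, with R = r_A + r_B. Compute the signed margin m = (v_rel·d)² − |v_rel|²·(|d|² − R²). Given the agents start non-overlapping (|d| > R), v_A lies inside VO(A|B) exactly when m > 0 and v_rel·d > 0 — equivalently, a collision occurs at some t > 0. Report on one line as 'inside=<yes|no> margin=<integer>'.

d = (-11, 1),  |d|² = 122;  R = 4+4 = 8,  c = 122−8² = 58
v_rel = (2, 2),  |v_rel|² = 8;  v_rel·d = (2)·(-11) + (2)·(1) = -20
8·t² + 40·t + 58 = 0  ⇒  m = (-20)² − 8·58 = -64
m = -64 < 0,  v_rel·d = -20 < 0  ⇒  outside

inside=no margin=-64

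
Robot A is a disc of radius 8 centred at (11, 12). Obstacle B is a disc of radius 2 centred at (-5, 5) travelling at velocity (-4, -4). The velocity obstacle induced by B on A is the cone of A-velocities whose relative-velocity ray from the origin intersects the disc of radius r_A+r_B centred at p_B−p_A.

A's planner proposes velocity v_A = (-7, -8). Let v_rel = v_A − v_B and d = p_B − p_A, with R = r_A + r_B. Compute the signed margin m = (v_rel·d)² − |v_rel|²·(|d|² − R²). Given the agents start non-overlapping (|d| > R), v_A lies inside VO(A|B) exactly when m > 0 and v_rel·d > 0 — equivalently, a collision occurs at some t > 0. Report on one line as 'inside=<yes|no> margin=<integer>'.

d = (-16, -7),  |d|² = 305;  R = 8+2 = 10,  c = 305−10² = 205
v_rel = (-3, -4),  |v_rel|² = 25;  v_rel·d = (-3)·(-16) + (-4)·(-7) = 76
25·t² − 152·t + 205 = 0  ⇒  m = 76² − 25·205 = 651
m = 651 > 0,  v_rel·d = 76 > 0  ⇒  inside

inside=yes margin=651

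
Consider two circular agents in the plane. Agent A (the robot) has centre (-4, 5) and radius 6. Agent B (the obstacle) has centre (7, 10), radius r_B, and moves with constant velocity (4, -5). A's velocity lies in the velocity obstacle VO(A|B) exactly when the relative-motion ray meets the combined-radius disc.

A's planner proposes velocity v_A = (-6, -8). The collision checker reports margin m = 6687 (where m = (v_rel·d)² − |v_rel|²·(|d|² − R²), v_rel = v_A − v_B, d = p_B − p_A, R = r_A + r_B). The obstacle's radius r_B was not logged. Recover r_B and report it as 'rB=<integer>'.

m = 6687
d = (11, 5);  v_rel = (-10, -3),  |v_rel|² = 109
v_rel×d = (-10)·(5) − (-3)·(11) = -17
since m = R²·109 − (-17)²:  R² = (289 + 6687) / 109 = 64
R = √64 = 8  ⇒  r_B = 8 − 6 = 2

rB=2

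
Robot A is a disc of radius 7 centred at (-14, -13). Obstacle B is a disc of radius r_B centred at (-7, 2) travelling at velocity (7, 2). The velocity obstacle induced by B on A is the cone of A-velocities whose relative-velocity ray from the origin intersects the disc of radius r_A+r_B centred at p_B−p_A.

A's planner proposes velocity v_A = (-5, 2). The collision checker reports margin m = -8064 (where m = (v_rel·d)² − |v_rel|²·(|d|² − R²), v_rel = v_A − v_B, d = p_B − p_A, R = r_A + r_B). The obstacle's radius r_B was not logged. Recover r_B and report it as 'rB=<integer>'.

m = -8064
d = (7, 15);  v_rel = (-12, 0),  |v_rel|² = 144
v_rel×d = (-12)·(15) − (0)·(7) = -180
since m = R²·144 − (-180)²:  R² = (32400 + -8064) / 144 = 169
R = √169 = 13  ⇒  r_B = 13 − 7 = 6

rB=6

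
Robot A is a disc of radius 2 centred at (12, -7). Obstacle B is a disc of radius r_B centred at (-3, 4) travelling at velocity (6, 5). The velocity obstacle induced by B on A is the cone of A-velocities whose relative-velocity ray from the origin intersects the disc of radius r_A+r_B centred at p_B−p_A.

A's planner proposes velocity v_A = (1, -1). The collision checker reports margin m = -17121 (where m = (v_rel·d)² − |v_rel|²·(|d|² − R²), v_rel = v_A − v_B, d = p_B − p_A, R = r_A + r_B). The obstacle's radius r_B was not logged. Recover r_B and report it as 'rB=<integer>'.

m = -17121
d = (-15, 11);  v_rel = (-5, -6),  |v_rel|² = 61
v_rel×d = (-5)·(11) − (-6)·(-15) = -145
since m = R²·61 − (-145)²:  R² = (21025 + -17121) / 61 = 64
R = √64 = 8  ⇒  r_B = 8 − 2 = 6

rB=6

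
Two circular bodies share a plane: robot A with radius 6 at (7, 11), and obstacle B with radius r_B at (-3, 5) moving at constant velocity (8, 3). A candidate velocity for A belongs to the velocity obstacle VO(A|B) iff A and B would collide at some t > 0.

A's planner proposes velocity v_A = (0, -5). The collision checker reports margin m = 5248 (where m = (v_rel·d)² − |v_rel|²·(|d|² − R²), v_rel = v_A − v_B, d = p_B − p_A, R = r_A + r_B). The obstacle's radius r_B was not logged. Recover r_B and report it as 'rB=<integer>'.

m = 5248
d = (-10, -6);  v_rel = (-8, -8),  |v_rel|² = 128
v_rel×d = (-8)·(-6) − (-8)·(-10) = -32
since m = R²·128 − (-32)²:  R² = (1024 + 5248) / 128 = 49
R = √49 = 7  ⇒  r_B = 7 − 6 = 1

rB=1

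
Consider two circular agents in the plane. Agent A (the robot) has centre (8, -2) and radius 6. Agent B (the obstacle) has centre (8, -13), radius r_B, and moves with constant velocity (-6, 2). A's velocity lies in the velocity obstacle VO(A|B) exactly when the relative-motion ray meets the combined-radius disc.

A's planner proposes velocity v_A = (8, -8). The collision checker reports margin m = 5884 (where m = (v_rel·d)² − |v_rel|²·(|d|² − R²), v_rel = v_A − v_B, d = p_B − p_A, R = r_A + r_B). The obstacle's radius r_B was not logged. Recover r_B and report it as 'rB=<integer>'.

m = 5884
d = (0, -11);  v_rel = (14, -10),  |v_rel|² = 296
v_rel×d = (14)·(-11) − (-10)·(0) = -154
since m = R²·296 − (-154)²:  R² = (23716 + 5884) / 296 = 100
R = √100 = 10  ⇒  r_B = 10 − 6 = 4

rB=4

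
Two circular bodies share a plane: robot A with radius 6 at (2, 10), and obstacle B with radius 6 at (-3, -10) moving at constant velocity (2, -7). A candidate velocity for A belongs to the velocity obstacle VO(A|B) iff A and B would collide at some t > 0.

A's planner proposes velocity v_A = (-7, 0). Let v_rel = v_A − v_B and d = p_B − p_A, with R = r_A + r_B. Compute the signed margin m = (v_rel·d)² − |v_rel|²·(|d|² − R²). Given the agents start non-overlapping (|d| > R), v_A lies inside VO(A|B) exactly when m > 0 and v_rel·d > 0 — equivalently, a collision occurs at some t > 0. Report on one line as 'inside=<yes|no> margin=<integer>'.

d = (-5, -20),  |d|² = 425;  R = 6+6 = 12,  c = 425−12² = 281
v_rel = (-9, 7),  |v_rel|² = 130;  v_rel·d = (-9)·(-5) + (7)·(-20) = -95
130·t² + 190·t + 281 = 0  ⇒  m = (-95)² − 130·281 = -27505
m = -27505 < 0,  v_rel·d = -95 < 0  ⇒  outside

inside=no margin=-27505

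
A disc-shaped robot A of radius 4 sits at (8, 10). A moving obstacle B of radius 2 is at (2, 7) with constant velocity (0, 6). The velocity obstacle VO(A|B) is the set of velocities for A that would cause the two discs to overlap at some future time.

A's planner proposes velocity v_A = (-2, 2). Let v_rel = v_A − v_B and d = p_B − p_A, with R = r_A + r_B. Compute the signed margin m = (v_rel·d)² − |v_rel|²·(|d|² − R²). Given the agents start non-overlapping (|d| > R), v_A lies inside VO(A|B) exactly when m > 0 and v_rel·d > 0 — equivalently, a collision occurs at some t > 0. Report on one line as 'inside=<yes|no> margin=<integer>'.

d = (-6, -3),  |d|² = 45;  R = 4+2 = 6,  c = 45−6² = 9
v_rel = (-2, -4),  |v_rel|² = 20;  v_rel·d = (-2)·(-6) + (-4)·(-3) = 24
20·t² − 48·t + 9 = 0  ⇒  m = 24² − 20·9 = 396
m = 396 > 0,  v_rel·d = 24 > 0  ⇒  inside

inside=yes margin=396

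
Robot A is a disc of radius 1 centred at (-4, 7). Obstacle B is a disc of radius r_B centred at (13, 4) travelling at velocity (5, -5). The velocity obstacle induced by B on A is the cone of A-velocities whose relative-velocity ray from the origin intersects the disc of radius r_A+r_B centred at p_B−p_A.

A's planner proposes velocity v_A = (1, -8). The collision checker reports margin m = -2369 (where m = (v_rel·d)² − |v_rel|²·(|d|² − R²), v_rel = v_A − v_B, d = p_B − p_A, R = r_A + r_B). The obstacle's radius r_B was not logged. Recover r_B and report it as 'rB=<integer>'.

m = -2369
d = (17, -3);  v_rel = (-4, -3),  |v_rel|² = 25
v_rel×d = (-4)·(-3) − (-3)·(17) = 63
since m = R²·25 − 63²:  R² = (3969 + -2369) / 25 = 64
R = √64 = 8  ⇒  r_B = 8 − 1 = 7

rB=7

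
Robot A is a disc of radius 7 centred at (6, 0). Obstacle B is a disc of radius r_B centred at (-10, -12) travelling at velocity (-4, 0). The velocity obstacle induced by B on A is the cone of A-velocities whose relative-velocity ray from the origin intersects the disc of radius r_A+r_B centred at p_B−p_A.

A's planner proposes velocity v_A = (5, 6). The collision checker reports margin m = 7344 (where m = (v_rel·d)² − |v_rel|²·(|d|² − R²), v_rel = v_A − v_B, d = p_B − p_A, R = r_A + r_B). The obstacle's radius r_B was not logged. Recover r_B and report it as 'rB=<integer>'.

m = 7344
d = (-16, -12);  v_rel = (9, 6),  |v_rel|² = 117
v_rel×d = (9)·(-12) − (6)·(-16) = -12
since m = R²·117 − (-12)²:  R² = (144 + 7344) / 117 = 64
R = √64 = 8  ⇒  r_B = 8 − 7 = 1

rB=1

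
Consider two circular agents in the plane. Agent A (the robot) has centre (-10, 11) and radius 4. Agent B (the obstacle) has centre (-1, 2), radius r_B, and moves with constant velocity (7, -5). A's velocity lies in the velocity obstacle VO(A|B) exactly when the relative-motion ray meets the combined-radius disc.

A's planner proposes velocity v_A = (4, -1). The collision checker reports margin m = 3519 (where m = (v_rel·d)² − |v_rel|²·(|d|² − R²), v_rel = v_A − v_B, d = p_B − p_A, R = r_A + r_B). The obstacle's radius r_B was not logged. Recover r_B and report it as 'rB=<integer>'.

m = 3519
d = (9, -9);  v_rel = (-3, 4),  |v_rel|² = 25
v_rel×d = (-3)·(-9) − (4)·(9) = -9
since m = R²·25 − (-9)²:  R² = (81 + 3519) / 25 = 144
R = √144 = 12  ⇒  r_B = 12 − 4 = 8

rB=8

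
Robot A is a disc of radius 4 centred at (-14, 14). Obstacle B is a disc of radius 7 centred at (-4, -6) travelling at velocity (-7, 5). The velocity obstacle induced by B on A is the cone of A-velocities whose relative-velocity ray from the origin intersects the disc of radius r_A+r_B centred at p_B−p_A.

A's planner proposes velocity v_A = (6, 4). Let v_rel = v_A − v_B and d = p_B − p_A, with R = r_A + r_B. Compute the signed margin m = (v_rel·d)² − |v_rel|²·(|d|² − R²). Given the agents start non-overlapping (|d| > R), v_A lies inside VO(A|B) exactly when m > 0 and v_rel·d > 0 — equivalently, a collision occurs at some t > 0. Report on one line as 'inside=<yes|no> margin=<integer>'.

d = (10, -20),  |d|² = 500;  R = 4+7 = 11,  c = 500−11² = 379
v_rel = (13, -1),  |v_rel|² = 170;  v_rel·d = (13)·(10) + (-1)·(-20) = 150
170·t² − 300·t + 379 = 0  ⇒  m = 150² − 170·379 = -41930
m = -41930 < 0,  v_rel·d = 150 > 0  ⇒  outside

inside=no margin=-41930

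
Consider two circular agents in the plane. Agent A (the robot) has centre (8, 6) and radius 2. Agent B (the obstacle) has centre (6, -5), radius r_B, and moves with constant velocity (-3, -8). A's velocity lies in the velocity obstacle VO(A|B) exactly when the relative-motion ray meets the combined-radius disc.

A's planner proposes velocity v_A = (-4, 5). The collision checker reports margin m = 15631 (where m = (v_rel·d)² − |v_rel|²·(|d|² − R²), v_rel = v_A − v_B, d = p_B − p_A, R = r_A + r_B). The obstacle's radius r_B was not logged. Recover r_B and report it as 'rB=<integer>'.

m = 15631
d = (-2, -11);  v_rel = (-1, 13),  |v_rel|² = 170
v_rel×d = (-1)·(-11) − (13)·(-2) = 37
since m = R²·170 − 37²:  R² = (1369 + 15631) / 170 = 100
R = √100 = 10  ⇒  r_B = 10 − 2 = 8

rB=8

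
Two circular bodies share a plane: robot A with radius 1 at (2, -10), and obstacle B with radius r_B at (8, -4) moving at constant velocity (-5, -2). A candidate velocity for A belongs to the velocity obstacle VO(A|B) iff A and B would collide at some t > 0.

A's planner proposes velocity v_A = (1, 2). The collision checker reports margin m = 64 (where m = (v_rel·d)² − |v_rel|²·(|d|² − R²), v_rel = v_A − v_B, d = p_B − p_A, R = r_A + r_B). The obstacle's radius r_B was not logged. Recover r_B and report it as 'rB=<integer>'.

m = 64
d = (6, 6);  v_rel = (6, 4),  |v_rel|² = 52
v_rel×d = (6)·(6) − (4)·(6) = 12
since m = R²·52 − 12²:  R² = (144 + 64) / 52 = 4
R = √4 = 2  ⇒  r_B = 2 − 1 = 1

rB=1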